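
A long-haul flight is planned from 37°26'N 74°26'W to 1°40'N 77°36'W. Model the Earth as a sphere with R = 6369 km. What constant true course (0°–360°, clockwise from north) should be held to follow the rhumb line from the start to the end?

Meridional parts: M(φ₁)=+0.7055, M(φ₂)=+0.0291 → ΔM = -0.6764;  Δλ = -0.0553 rad
tan C = Δλ / ΔM = +0.0817 → C = 184.67°

184.7°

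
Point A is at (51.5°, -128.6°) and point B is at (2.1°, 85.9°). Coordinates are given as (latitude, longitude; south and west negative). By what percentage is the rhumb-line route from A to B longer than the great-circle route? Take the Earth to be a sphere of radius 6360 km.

11.9%

Great circle: σ = 2.0760 rad → d_gc = Rσ = 13203.5 km
Rhumb: Δφ = -0.8622, Δλ = -2.5395, Δψ = -1.0154, q = Δφ/Δψ = 0.8491 → d_rh = R√(Δφ²+q²Δλ²) = 14769.6 km
Excess = (14769.6 − 13203.5) / 13203.5 = 1566.1 / 13203.5 = 11.86% ≈ 11.9%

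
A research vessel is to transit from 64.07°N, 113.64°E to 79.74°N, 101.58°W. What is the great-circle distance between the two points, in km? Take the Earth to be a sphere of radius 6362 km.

cos σ = sin φ₁ sin φ₂ + cos φ₁ cos φ₂ cos Δλ
      = sin(64.07°)sin(79.74°) + cos(64.07°)cos(79.74°)cos(144.78°) = 0.8213
σ = 34.783° → d = Rσ = 6362·0.60707 = 3862 km

3862 km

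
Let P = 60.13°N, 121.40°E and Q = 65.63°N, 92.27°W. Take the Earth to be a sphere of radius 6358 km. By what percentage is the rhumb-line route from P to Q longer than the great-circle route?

28.9%

Great circle: σ = 0.9035 rad → d_gc = Rσ = 5744.4 km
Rhumb: Δφ = +0.0960, Δλ = +2.5539, Δψ = +0.2113, q = Δφ/Δψ = 0.4543 → d_rh = R√(Δφ²+q²Δλ²) = 7402.8 km
Excess = (7402.8 − 5744.4) / 5744.4 = 1658.4 / 5744.4 = 28.87% ≈ 28.9%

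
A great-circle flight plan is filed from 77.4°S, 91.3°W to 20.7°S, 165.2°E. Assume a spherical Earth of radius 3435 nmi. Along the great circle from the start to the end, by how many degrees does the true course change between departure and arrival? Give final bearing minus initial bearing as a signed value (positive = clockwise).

Initial bearing θ₁ = atan2(sin Δλ cos φ₂, cos φ₁ sin φ₂ − sin φ₁ cos φ₂ cos Δλ) = 252.30°
Final bearing θ₂ = (initial bearing from the destination back to the start) + 180° = 347.16°
Δθ = θ₂ − θ₁ = +94.9°

+94.9°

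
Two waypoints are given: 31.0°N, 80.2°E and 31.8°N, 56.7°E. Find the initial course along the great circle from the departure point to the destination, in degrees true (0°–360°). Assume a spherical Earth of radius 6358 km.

θ = atan2( sin Δλ·cos φ₂ ,  cos φ₁ sin φ₂ − sin φ₁ cos φ₂ cos Δλ )
  = atan2(-0.3389, +0.0503) = 278.44°

278.4°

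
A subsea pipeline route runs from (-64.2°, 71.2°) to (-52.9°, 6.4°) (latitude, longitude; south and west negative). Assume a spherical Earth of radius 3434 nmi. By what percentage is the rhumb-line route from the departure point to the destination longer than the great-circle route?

Great circle: σ = 0.5919 rad → d_gc = Rσ = 2032.7 nmi
Rhumb: Δφ = +0.1972, Δλ = -1.1310, Δψ = +0.3820, q = Δφ/Δψ = 0.5163 → d_rh = R√(Δφ²+q²Δλ²) = 2116.6 nmi
Excess = (2116.6 − 2032.7) / 2032.7 = 83.9 / 2032.7 = 4.13% ≈ 4.1%

4.1%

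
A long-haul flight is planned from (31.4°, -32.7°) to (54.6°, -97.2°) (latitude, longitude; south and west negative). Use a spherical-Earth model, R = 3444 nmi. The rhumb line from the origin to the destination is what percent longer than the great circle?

Great circle: σ = 0.8795 rad → d_gc = Rσ = 3028.9 nmi
Rhumb: Δφ = +0.4049, Δλ = -1.1257, Δψ = +0.5644, q = Δφ/Δψ = 0.7174 → d_rh = R√(Δφ²+q²Δλ²) = 3111.5 nmi
Excess = (3111.5 − 3028.9) / 3028.9 = 82.6 / 3028.9 = 2.73% ≈ 2.7%

2.7%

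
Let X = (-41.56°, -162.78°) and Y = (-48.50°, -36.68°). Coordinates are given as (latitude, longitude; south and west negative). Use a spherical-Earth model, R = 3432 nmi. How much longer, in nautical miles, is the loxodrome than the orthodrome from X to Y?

661 nmi

Great circle: cos σ = sin φ₁ sin φ₂ + cos φ₁ cos φ₂ cos Δλ,  σ = 1.3646 rad → d_gc = 4683.3 nmi
Rhumb line: Δψ = -0.1717, q = Δφ/Δψ = 0.7054, d_rh = R√(Δφ²+q²Δλ²) = 5344.6 nmi
Excess = 5344.6 − 4683.3 = 661.3 ≈ 661 nmi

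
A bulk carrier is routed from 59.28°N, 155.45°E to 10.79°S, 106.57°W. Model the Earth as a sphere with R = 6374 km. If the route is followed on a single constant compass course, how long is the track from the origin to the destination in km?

Δψ = ln[tan(π/4+φ₂/2)/tan(π/4+φ₁/2)] = -1.4815;  Δφ = -1.2230 rad,  Δλ = +1.7101 rad
q = Δφ/Δψ = 0.8255
d = R·√(Δφ² + q²Δλ²) = 6374·1.86768 = 11905 km

11905 km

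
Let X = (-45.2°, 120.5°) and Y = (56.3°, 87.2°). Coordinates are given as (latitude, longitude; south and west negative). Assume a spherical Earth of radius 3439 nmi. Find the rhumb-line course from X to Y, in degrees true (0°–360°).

344.4°

Meridional parts: M(φ₁)=-0.8863, M(φ₂)=+1.1945 → ΔM = +2.0808;  Δλ = -0.5812 rad
tan C = Δλ / ΔM = -0.2793 → C = 344.39°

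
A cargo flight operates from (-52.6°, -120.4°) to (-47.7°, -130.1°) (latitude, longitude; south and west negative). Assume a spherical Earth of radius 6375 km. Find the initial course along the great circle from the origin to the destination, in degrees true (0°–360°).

N = sin Δλ·cos φ₂ = -0.1134;  D = cos φ₁ sin φ₂ − sin φ₁ cos φ₂ cos Δλ = +0.0778
initial course = atan2(N, D) = 304.44°

304.4°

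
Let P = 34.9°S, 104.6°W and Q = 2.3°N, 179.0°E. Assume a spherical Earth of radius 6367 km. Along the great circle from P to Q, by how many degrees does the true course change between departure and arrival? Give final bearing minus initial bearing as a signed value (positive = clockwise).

+26.2°

Initial bearing θ₁ = atan2(sin Δλ cos φ₂, cos φ₁ sin φ₂ − sin φ₁ cos φ₂ cos Δλ) = 279.78°
Final bearing θ₂ = (initial bearing from the destination back to the start) + 180° = 306.01°
Δθ = θ₂ − θ₁ = +26.2°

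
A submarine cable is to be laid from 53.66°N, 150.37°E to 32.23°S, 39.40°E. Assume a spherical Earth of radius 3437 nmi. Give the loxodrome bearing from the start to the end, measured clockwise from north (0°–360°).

228.6°

Δψ = ln[tan(π/4+φ₂/2)/tan(π/4+φ₁/2)] = -1.7089
Δλ = -1.9368 rad (taken the short way round)
course = atan2(Δλ, Δψ) = 228.58°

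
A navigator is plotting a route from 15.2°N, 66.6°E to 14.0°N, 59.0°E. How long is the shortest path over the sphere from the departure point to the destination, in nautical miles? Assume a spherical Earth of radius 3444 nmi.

448 nmi

Haversine: a = sin²(Δφ/2)+cos φ₁ cos φ₂ sin²(Δλ/2) = 0.00422;  σ = 2·atan2(√a,√(1−a))
σ = 7.451° → d = Rσ = 3444·0.13005 = 448 nmi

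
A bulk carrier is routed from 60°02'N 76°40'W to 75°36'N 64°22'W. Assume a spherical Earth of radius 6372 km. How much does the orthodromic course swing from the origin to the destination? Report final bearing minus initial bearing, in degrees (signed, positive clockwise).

Initial bearing θ₁ = atan2(sin Δλ cos φ₂, cos φ₁ sin φ₂ − sin φ₁ cos φ₂ cos Δλ) = 10.97°
Final bearing θ₂ = (initial bearing from the destination back to the start) + 180° = 22.47°
Δθ = θ₂ − θ₁ = +11.5°

+11.5°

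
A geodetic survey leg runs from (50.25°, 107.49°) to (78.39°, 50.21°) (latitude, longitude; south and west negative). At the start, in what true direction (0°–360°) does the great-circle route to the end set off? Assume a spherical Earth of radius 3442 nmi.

θ = atan2( sin Δλ·cos φ₂ ,  cos φ₁ sin φ₂ − sin φ₁ cos φ₂ cos Δλ )
  = atan2(-0.1693, +0.5427) = 342.67°

342.7°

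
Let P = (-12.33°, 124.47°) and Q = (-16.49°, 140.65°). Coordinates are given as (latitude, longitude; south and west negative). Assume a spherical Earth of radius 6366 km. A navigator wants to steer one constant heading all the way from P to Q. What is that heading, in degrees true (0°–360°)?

Δψ = ln[tan(π/4+φ₂/2)/tan(π/4+φ₁/2)] = -0.0750
Δλ = +0.2824 rad (taken the short way round)
course = atan2(Δλ, Δψ) = 104.87°

104.9°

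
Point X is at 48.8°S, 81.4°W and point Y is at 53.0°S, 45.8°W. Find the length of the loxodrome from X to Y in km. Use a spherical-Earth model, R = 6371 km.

Δψ = ln[tan(π/4+φ₂/2)/tan(π/4+φ₁/2)] = -0.1163;  Δφ = -0.0733 rad,  Δλ = +0.6213 rad
q = Δφ/Δψ = 0.6301
d = R·√(Δφ² + q²Δλ²) = 6371·0.39831 = 2538 km

2538 km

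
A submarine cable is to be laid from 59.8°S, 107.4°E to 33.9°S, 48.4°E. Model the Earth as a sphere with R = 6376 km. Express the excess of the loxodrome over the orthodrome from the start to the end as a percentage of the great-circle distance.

Great circle: σ = 0.7995 rad → d_gc = Rσ = 5097.5 km
Rhumb: Δφ = +0.4520, Δλ = -1.0297, Δψ = +0.6804, q = Δφ/Δψ = 0.6643 → d_rh = R√(Δφ²+q²Δλ²) = 5228.0 km
Excess = (5228.0 − 5097.5) / 5097.5 = 130.5 / 5097.5 = 2.56% ≈ 2.6%

2.6%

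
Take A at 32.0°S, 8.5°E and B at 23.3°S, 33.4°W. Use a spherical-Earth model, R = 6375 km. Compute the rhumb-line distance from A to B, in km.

4236 km

Rhumb course C = atan2(Δλ, Δψ) with Δψ = ln[tan(π/4+φ₂/2)/tan(π/4+φ₁/2)] = +0.1717, Δλ = -0.7313 → C = 283.21°
d = R·|Δφ| / |cos C| = 6375·0.15184 / 0.22854 = 4236 km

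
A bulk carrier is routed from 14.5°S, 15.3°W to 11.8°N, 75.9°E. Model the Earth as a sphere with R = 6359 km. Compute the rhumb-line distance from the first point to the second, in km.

10446 km

Δψ = ln[tan(π/4+φ₂/2)/tan(π/4+φ₁/2)] = +0.4632;  Δφ = +0.4590 rad,  Δλ = +1.5917 rad
q = Δφ/Δψ = 0.9909
d = R·√(Δφ² + q²Δλ²) = 6359·1.64269 = 10446 km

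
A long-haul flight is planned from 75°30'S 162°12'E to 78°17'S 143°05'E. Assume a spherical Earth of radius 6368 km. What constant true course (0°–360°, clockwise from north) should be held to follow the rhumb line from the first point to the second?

Meridional parts: M(φ₁)=-2.0619, M(φ₂)=-2.2769 → ΔM = -0.2150;  Δλ = -0.3336 rad
tan C = Δλ / ΔM = +1.5519 → C = 237.20°

237.2°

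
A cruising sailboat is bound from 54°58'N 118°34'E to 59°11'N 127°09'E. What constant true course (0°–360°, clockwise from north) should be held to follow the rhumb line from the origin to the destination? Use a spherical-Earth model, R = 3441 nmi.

Δψ = ln[tan(π/4+φ₂/2)/tan(π/4+φ₁/2)] = +0.1356
Δλ = +0.1498 rad (taken the short way round)
course = atan2(Δλ, Δψ) = 47.85°

47.9°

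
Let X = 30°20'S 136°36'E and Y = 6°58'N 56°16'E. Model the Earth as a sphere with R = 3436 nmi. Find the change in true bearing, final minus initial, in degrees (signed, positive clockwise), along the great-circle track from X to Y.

+20.5°

At departure: θ₁ = atan2(sin Δλ cos φ₂, cos φ₁ sin φ₂ − sin φ₁ cos φ₂ cos Δλ) = 280.92°
At arrival: θ₂ = atan2(sin Δλ cos φ₁, −cos φ₂ sin φ₁ + sin φ₂ cos φ₁ cos Δλ) = 301.38°
Δθ = θ₂ − θ₁ = +20.5°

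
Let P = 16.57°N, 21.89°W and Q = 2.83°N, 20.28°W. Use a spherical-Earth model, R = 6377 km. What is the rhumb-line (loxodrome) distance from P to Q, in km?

1539 km

Rhumb course C = atan2(Δλ, Δψ) with Δψ = ln[tan(π/4+φ₂/2)/tan(π/4+φ₁/2)] = -0.2439, Δλ = +0.0281 → C = 173.43°
d = R·|Δφ| / |cos C| = 6377·0.23981 / 0.99343 = 1539 km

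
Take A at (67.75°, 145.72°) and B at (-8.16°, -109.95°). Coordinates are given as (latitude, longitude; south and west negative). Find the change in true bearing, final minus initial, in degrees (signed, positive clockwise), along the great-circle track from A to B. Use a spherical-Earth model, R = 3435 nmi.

Initial bearing θ₁ = atan2(sin Δλ cos φ₂, cos φ₁ sin φ₂ − sin φ₁ cos φ₂ cos Δλ) = 79.77°
Final bearing θ₂ = (initial bearing from the destination back to the start) + 180° = 157.89°
Δθ = θ₂ − θ₁ = +78.1°

+78.1°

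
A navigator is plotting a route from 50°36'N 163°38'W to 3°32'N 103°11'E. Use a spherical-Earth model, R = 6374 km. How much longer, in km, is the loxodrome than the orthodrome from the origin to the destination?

Great circle: cos σ = sin φ₁ sin φ₂ + cos φ₁ cos φ₂ cos Δλ,  σ = 1.5584 rad → d_gc = 9932.9 km
Rhumb line: Δψ = -0.9654, q = Δφ/Δψ = 0.8509, d_rh = R√(Δφ²+q²Δλ²) = 10258.1 km
Excess = 10258.1 − 9932.9 = 325.2 ≈ 325 km

325 km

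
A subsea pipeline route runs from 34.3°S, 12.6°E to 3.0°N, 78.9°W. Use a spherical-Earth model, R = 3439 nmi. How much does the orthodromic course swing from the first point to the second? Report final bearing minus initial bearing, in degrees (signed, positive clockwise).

At departure: θ₁ = atan2(sin Δλ cos φ₂, cos φ₁ sin φ₂ − sin φ₁ cos φ₂ cos Δλ) = 271.64°
At arrival: θ₂ = atan2(sin Δλ cos φ₁, −cos φ₂ sin φ₁ + sin φ₂ cos φ₁ cos Δλ) = 304.22°
Δθ = θ₂ − θ₁ = +32.6°

+32.6°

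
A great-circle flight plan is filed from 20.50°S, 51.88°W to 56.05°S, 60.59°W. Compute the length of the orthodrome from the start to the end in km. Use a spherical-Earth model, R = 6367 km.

cos σ = sin φ₁ sin φ₂ + cos φ₁ cos φ₂ cos Δλ
      = sin(-20.50°)sin(-56.05°) + cos(-20.50°)cos(-56.05°)cos(-8.71°) = 0.8076
σ = 36.140° → d = Rσ = 6367·0.63077 = 4016 km

4016 km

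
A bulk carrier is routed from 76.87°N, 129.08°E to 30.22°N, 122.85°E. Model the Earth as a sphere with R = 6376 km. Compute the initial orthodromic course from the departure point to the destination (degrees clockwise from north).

N = sin Δλ·cos φ₂ = -0.0938;  D = cos φ₁ sin φ₂ − sin φ₁ cos φ₂ cos Δλ = -0.7222
initial course = atan2(N, D) = 187.40°

187.4°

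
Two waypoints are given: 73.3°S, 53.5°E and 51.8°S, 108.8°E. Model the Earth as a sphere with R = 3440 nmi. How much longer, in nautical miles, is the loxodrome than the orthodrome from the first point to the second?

59 nmi

Great circle: cos σ = sin φ₁ sin φ₂ + cos φ₁ cos φ₂ cos Δλ,  σ = 0.5474 rad → d_gc = 1883.1 nmi
Rhumb line: Δψ = +0.8583, q = Δφ/Δψ = 0.4372, d_rh = R√(Δφ²+q²Δλ²) = 1942.4 nmi
Excess = 1942.4 − 1883.1 = 59.3 ≈ 59 nmi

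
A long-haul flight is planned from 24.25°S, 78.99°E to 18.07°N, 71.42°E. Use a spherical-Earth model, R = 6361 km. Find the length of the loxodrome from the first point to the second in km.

4769 km

Δψ = ln[tan(π/4+φ₂/2)/tan(π/4+φ₁/2)] = +0.7572;  Δφ = +0.7386 rad,  Δλ = -0.1321 rad
q = Δφ/Δψ = 0.9754
d = R·√(Δφ² + q²Δλ²) = 6361·0.74978 = 4769 km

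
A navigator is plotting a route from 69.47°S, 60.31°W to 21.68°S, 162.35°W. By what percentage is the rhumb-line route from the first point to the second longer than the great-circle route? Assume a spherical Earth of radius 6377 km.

Great circle: σ = 1.2891 rad → d_gc = Rσ = 8220.6 km
Rhumb: Δφ = +0.8341, Δλ = -1.7809, Δψ = +1.3210, q = Δφ/Δψ = 0.6314 → d_rh = R√(Δφ²+q²Δλ²) = 8928.5 km
Excess = (8928.5 − 8220.6) / 8220.6 = 707.9 / 8220.6 = 8.61% ≈ 8.6%

8.6%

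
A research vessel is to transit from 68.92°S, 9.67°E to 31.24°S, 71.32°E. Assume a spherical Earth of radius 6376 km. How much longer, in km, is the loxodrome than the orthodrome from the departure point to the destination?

177 km

Great circle: cos σ = sin φ₁ sin φ₂ + cos φ₁ cos φ₂ cos Δλ,  σ = 0.8893 rad → d_gc = 5670.3 km
Rhumb line: Δψ = +1.1072, q = Δφ/Δψ = 0.5940, d_rh = R√(Δφ²+q²Δλ²) = 5846.9 km
Excess = 5846.9 − 5670.3 = 176.6 ≈ 177 km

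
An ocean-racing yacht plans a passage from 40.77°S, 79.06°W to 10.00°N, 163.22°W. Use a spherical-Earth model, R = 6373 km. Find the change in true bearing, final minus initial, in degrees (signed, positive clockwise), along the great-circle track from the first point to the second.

Initial bearing θ₁ = atan2(sin Δλ cos φ₂, cos φ₁ sin φ₂ − sin φ₁ cos φ₂ cos Δλ) = 281.37°
Final bearing θ₂ = (initial bearing from the destination back to the start) + 180° = 311.07°
Δθ = θ₂ − θ₁ = +29.7°

+29.7°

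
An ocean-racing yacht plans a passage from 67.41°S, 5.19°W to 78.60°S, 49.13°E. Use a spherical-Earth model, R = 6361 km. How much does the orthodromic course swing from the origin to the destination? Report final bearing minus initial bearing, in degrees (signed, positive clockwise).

-52.5°

At departure: θ₁ = atan2(sin Δλ cos φ₂, cos φ₁ sin φ₂ − sin φ₁ cos φ₂ cos Δλ) = 149.27°
At arrival: θ₂ = atan2(sin Δλ cos φ₁, −cos φ₂ sin φ₁ + sin φ₂ cos φ₁ cos Δλ) = 96.79°
Δθ = θ₂ − θ₁ = -52.5°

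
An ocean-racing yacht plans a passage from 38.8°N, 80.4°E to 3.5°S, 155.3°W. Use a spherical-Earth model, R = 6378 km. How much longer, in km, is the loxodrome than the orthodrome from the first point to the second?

469 km

Great circle: cos σ = sin φ₁ sin φ₂ + cos φ₁ cos φ₂ cos Δλ,  σ = 2.0676 rad → d_gc = 13187.1 km
Rhumb line: Δψ = -0.7969, q = Δφ/Δψ = 0.9264, d_rh = R√(Δφ²+q²Δλ²) = 13655.8 km
Excess = 13655.8 − 13187.1 = 468.7 ≈ 469 km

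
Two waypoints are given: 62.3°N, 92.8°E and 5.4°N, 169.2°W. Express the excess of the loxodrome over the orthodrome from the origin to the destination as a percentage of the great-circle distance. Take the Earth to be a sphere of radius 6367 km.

Great circle: σ = 1.5519 rad → d_gc = Rσ = 9880.8 km
Rhumb: Δφ = -0.9931, Δλ = +1.7104, Δψ = -1.3058, q = Δφ/Δψ = 0.7605 → d_rh = R√(Δφ²+q²Δλ²) = 10420.0 km
Excess = (10420.0 − 9880.8) / 9880.8 = 539.2 / 9880.8 = 5.46% ≈ 5.5%

5.5%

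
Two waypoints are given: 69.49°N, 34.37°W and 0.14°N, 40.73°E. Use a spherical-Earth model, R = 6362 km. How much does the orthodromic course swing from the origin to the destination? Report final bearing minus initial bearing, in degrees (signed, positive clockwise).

+56.2°

At departure: θ₁ = atan2(sin Δλ cos φ₂, cos φ₁ sin φ₂ − sin φ₁ cos φ₂ cos Δλ) = 103.95°
At arrival: θ₂ = atan2(sin Δλ cos φ₁, −cos φ₂ sin φ₁ + sin φ₂ cos φ₁ cos Δλ) = 160.12°
Δθ = θ₂ − θ₁ = +56.2°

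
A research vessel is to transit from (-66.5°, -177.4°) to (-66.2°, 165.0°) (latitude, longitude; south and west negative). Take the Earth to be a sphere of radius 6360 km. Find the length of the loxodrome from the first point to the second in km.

784 km

Δψ = ln[tan(π/4+φ₂/2)/tan(π/4+φ₁/2)] = +0.0131;  Δφ = +0.0052 rad,  Δλ = -0.3072 rad
q = Δφ/Δψ = 0.4011
d = R·√(Δφ² + q²Δλ²) = 6360·0.12333 = 784 km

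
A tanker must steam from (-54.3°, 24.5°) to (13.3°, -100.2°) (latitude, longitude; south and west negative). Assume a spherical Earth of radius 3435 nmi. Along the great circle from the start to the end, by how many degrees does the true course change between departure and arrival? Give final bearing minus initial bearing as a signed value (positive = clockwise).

At departure: θ₁ = atan2(sin Δλ cos φ₂, cos φ₁ sin φ₂ − sin φ₁ cos φ₂ cos Δλ) = 248.47°
At arrival: θ₂ = atan2(sin Δλ cos φ₁, −cos φ₂ sin φ₁ + sin φ₂ cos φ₁ cos Δλ) = 326.10°
Δθ = θ₂ − θ₁ = +77.6°

+77.6°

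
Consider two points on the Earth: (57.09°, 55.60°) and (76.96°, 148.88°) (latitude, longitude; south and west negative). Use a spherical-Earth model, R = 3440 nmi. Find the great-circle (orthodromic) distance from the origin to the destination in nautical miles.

2151 nmi

cos σ = sin φ₁ sin φ₂ + cos φ₁ cos φ₂ cos Δλ
      = sin(57.09°)sin(76.96°) + cos(57.09°)cos(76.96°)cos(93.28°) = 0.8109
σ = 35.820° → d = Rσ = 3440·0.62517 = 2151 nmi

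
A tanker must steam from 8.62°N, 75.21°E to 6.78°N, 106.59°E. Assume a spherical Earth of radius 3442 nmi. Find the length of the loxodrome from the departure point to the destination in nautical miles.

1871 nmi

Δψ = ln[tan(π/4+φ₂/2)/tan(π/4+φ₁/2)] = -0.0324;  Δφ = -0.0321 rad,  Δλ = +0.5477 rad
q = Δφ/Δψ = 0.9909
d = R·√(Δφ² + q²Δλ²) = 3442·0.54367 = 1871 nmi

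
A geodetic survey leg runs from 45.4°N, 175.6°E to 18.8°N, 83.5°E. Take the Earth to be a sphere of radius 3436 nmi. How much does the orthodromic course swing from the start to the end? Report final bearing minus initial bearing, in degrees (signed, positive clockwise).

-59.1°

At departure: θ₁ = atan2(sin Δλ cos φ₂, cos φ₁ sin φ₂ − sin φ₁ cos φ₂ cos Δλ) = 284.86°
At arrival: θ₂ = atan2(sin Δλ cos φ₁, −cos φ₂ sin φ₁ + sin φ₂ cos φ₁ cos Δλ) = 225.80°
Δθ = θ₂ − θ₁ = -59.1°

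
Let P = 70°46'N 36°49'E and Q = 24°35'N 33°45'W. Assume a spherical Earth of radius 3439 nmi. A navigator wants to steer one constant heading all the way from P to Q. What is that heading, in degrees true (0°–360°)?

Meridional parts: M(φ₁)=+1.7753, M(φ₂)=+0.4429 → ΔM = -1.3324;  Δλ = -1.2316 rad
tan C = Δλ / ΔM = +0.9244 → C = 222.75°

222.7°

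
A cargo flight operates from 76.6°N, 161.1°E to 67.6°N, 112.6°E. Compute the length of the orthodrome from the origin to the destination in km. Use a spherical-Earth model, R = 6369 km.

1855 km

Haversine: a = sin²(Δφ/2)+cos φ₁ cos φ₂ sin²(Δλ/2) = 0.02105;  σ = 2·atan2(√a,√(1−a))
σ = 16.686° → d = Rσ = 6369·0.29122 = 1855 km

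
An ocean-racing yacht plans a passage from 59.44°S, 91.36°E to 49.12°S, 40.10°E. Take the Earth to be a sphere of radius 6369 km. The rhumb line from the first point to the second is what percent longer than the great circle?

Great circle: σ = 0.5369 rad → d_gc = Rσ = 3419.5 km
Rhumb: Δφ = +0.1801, Δλ = -0.8947, Δψ = +0.3106, q = Δφ/Δψ = 0.5800 → d_rh = R√(Δφ²+q²Δλ²) = 3498.1 km
Excess = (3498.1 − 3419.5) / 3419.5 = 78.6 / 3419.5 = 2.30% ≈ 2.3%

2.3%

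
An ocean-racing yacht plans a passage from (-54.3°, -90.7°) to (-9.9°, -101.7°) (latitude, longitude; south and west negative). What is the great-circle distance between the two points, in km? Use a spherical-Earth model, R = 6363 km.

5026 km

Haversine: a = sin²(Δφ/2)+cos φ₁ cos φ₂ sin²(Δλ/2) = 0.14804;  σ = 2·atan2(√a,√(1−a))
σ = 45.258° → d = Rσ = 6363·0.78991 = 5026 km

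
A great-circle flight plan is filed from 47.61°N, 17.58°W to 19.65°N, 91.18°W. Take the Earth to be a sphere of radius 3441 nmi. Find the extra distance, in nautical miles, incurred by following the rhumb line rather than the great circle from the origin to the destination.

97 nmi

Great circle: cos σ = sin φ₁ sin φ₂ + cos φ₁ cos φ₂ cos Δλ,  σ = 1.1289 rad → d_gc = 3884.7 nmi
Rhumb line: Δψ = -0.5974, q = Δφ/Δψ = 0.8168, d_rh = R√(Δφ²+q²Δλ²) = 3981.8 nmi
Excess = 3981.8 − 3884.7 = 97.1 ≈ 97 nmi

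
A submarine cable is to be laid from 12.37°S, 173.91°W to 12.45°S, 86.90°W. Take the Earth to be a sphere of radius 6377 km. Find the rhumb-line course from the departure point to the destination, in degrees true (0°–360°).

90.1°

Δψ = ln[tan(π/4+φ₂/2)/tan(π/4+φ₁/2)] = -0.0014
Δλ = +1.5186 rad (taken the short way round)
course = atan2(Δλ, Δψ) = 90.05°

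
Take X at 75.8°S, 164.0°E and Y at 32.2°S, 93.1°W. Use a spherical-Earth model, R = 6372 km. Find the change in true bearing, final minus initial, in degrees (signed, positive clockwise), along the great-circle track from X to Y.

-95.1°

Initial bearing θ₁ = atan2(sin Δλ cos φ₂, cos φ₁ sin φ₂ − sin φ₁ cos φ₂ cos Δλ) = 110.83°
Final bearing θ₂ = (initial bearing from the destination back to the start) + 180° = 15.72°
Δθ = θ₂ − θ₁ = -95.1°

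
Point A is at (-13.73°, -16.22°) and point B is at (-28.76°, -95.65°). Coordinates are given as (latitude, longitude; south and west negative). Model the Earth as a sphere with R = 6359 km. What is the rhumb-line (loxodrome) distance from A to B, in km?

Rhumb course C = atan2(Δλ, Δψ) with Δψ = ln[tan(π/4+φ₂/2)/tan(π/4+φ₁/2)] = -0.2825, Δλ = -1.3863 → C = 258.48°
d = R·|Δφ| / |cos C| = 6359·0.26232 / 0.19968 = 8354 km

8354 km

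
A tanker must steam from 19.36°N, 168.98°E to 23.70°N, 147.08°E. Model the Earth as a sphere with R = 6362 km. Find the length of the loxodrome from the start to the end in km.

2312 km

Δψ = ln[tan(π/4+φ₂/2)/tan(π/4+φ₁/2)] = +0.0815;  Δφ = +0.0757 rad,  Δλ = -0.3822 rad
q = Δφ/Δψ = 0.9299
d = R·√(Δφ² + q²Δλ²) = 6362·0.36343 = 2312 km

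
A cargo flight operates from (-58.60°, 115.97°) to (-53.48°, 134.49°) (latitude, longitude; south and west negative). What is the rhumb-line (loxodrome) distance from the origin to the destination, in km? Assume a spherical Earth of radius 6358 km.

Δψ = ln[tan(π/4+φ₂/2)/tan(π/4+φ₁/2)] = +0.1603;  Δφ = +0.0894 rad,  Δλ = +0.3232 rad
q = Δφ/Δψ = 0.5576
d = R·√(Δφ² + q²Δλ²) = 6358·0.20117 = 1279 km

1279 km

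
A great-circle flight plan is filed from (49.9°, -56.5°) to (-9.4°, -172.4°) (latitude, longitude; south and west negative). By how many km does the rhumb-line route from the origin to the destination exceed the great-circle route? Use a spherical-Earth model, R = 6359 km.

499 km

Great circle: cos σ = sin φ₁ sin φ₂ + cos φ₁ cos φ₂ cos Δλ,  σ = 1.9851 rad → d_gc = 12622.9 km
Rhumb line: Δψ = -1.1728, q = Δφ/Δψ = 0.8825, d_rh = R√(Δφ²+q²Δλ²) = 13121.8 km
Excess = 13121.8 − 12622.9 = 498.9 ≈ 499 km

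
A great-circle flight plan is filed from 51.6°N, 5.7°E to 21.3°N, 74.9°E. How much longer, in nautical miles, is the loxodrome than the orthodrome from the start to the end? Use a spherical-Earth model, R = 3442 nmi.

Great circle: cos σ = sin φ₁ sin φ₂ + cos φ₁ cos φ₂ cos Δλ,  σ = 1.0585 rad → d_gc = 3643.3 nmi
Rhumb line: Δψ = -0.6742, q = Δφ/Δψ = 0.7843, d_rh = R√(Δφ²+q²Δλ²) = 3734.3 nmi
Excess = 3734.3 − 3643.3 = 91.0 ≈ 91 nmi

91 nmi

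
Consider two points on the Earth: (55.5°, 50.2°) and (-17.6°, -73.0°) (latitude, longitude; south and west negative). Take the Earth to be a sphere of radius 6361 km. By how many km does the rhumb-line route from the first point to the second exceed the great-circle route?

Great circle: cos σ = sin φ₁ sin φ₂ + cos φ₁ cos φ₂ cos Δλ,  σ = 2.1470 rad → d_gc = 13656.9 km
Rhumb line: Δψ = -1.4817, q = Δφ/Δψ = 0.8611, d_rh = R√(Δφ²+q²Δλ²) = 14303.0 km
Excess = 14303.0 − 13656.9 = 646.1 ≈ 646 km

646 km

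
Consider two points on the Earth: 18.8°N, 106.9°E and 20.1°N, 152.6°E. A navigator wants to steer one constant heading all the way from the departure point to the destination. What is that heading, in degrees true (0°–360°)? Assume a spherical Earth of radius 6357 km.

Meridional parts: M(φ₁)=+0.3342, M(φ₂)=+0.3582 → ΔM = +0.0241;  Δλ = +0.7976 rad
tan C = Δλ / ΔM = +33.1468 → C = 88.27°

88.3°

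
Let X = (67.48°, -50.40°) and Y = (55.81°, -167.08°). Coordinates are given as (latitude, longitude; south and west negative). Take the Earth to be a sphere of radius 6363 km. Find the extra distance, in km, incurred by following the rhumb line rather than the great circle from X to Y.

861 km

Great circle: cos σ = sin φ₁ sin φ₂ + cos φ₁ cos φ₂ cos Δλ,  σ = 0.8400 rad → d_gc = 5344.9 km
Rhumb line: Δψ = -0.4348, q = Δφ/Δψ = 0.4684, d_rh = R√(Δφ²+q²Δλ²) = 6206.3 km
Excess = 6206.3 − 5344.9 = 861.4 ≈ 861 km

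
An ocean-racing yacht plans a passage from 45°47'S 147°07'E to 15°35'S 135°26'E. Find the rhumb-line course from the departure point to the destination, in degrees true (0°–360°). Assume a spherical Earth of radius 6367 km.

341.9°

Meridional parts: M(φ₁)=-0.9008, M(φ₂)=-0.2754 → ΔM = +0.6254;  Δλ = -0.2039 rad
tan C = Δλ / ΔM = -0.3260 → C = 341.94°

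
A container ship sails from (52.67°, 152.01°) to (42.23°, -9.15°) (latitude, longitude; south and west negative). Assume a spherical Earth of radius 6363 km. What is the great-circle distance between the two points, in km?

9297 km

Haversine: a = sin²(Δφ/2)+cos φ₁ cos φ₂ sin²(Δλ/2) = 0.44526;  σ = 2·atan2(√a,√(1−a))
σ = 83.715° → d = Rσ = 6363·1.46110 = 9297 km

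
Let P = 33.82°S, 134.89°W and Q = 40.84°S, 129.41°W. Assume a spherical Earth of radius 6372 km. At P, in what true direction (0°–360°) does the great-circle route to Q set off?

N = sin Δλ·cos φ₂ = +0.0722;  D = cos φ₁ sin φ₂ − sin φ₁ cos φ₂ cos Δλ = -0.1241
initial course = atan2(N, D) = 149.80°

149.8°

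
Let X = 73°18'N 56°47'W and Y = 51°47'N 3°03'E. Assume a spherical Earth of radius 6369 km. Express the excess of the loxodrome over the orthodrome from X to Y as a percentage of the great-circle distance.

Great circle: σ = 0.5701 rad → d_gc = Rσ = 3630.7 km
Rhumb: Δφ = -0.3755, Δλ = +1.0443, Δψ = -0.8588, q = Δφ/Δψ = 0.4373 → d_rh = R√(Δφ²+q²Δλ²) = 3765.5 km
Excess = (3765.5 − 3630.7) / 3630.7 = 134.8 / 3630.7 = 3.71% ≈ 3.7%

3.7%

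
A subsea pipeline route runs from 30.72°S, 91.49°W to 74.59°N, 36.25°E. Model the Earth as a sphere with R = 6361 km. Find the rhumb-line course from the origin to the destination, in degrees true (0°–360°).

Δψ = ln[tan(π/4+φ₂/2)/tan(π/4+φ₁/2)] = +2.5642
Δλ = +2.2295 rad (taken the short way round)
course = atan2(Δλ, Δψ) = 41.01°

41.0°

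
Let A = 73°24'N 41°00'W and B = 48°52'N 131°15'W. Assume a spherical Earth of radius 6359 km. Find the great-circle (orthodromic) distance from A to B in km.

cos σ = sin φ₁ sin φ₂ + cos φ₁ cos φ₂ cos Δλ
      = sin(73.40°)sin(48.87°) + cos(73.40°)cos(48.87°)cos(-90.25°) = 0.7210
σ = 43.865° → d = Rσ = 6359·0.76559 = 4868 km

4868 km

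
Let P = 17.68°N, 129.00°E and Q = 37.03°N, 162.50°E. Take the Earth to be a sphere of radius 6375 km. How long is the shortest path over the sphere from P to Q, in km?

3916 km

Haversine: a = sin²(Δφ/2)+cos φ₁ cos φ₂ sin²(Δλ/2) = 0.09142;  σ = 2·atan2(√a,√(1−a))
σ = 35.198° → d = Rσ = 6375·0.61432 = 3916 km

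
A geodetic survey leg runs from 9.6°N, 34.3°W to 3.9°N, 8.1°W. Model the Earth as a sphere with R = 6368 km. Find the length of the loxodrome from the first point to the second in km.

Δψ = ln[tan(π/4+φ₂/2)/tan(π/4+φ₁/2)] = -0.1002;  Δφ = -0.0995 rad,  Δλ = +0.4573 rad
q = Δφ/Δψ = 0.9926
d = R·√(Δφ² + q²Δλ²) = 6368·0.46469 = 2959 km

2959 km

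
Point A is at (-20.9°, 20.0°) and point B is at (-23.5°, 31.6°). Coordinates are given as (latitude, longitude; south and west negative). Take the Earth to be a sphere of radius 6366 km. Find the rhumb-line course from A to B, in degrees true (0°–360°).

103.6°

Meridional parts: M(φ₁)=-0.3731, M(φ₂)=-0.4222 → ΔM = -0.0490;  Δλ = +0.2025 rad
tan C = Δλ / ΔM = -4.1303 → C = 103.61°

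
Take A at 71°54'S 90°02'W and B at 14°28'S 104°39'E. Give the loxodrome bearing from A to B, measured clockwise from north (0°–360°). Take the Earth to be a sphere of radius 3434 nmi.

Δψ = ln[tan(π/4+φ₂/2)/tan(π/4+φ₁/2)] = +1.5819
Δλ = -2.8853 rad (taken the short way round)
course = atan2(Δλ, Δψ) = 298.73°

298.7°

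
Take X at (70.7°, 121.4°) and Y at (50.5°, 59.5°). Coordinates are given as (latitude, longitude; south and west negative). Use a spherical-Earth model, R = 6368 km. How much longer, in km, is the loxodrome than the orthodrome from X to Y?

Great circle: cos σ = sin φ₁ sin φ₂ + cos φ₁ cos φ₂ cos Δλ,  σ = 0.5965 rad → d_gc = 3798.8 km
Rhumb line: Δψ = -0.7474, q = Δφ/Δψ = 0.4717, d_rh = R√(Δφ²+q²Δλ²) = 3946.1 km
Excess = 3946.1 − 3798.8 = 147.3 ≈ 147 km

147 km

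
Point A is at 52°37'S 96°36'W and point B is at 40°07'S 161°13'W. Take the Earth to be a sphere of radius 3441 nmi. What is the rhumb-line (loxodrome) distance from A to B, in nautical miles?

2765 nmi

Δψ = ln[tan(π/4+φ₂/2)/tan(π/4+φ₁/2)] = +0.3182;  Δφ = +0.2182 rad,  Δλ = -1.1278 rad
q = Δφ/Δψ = 0.6856
d = R·√(Δφ² + q²Δλ²) = 3441·0.80343 = 2765 nmi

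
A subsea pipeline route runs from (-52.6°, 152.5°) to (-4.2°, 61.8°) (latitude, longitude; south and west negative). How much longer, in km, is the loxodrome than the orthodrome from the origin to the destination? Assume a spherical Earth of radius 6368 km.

322 km

Great circle: cos σ = sin φ₁ sin φ₂ + cos φ₁ cos φ₂ cos Δλ,  σ = 1.5200 rad → d_gc = 9679.3 km
Rhumb line: Δψ = +1.0099, q = Δφ/Δψ = 0.8364, d_rh = R√(Δφ²+q²Δλ²) = 10001.7 km
Excess = 10001.7 − 9679.3 = 322.4 ≈ 322 km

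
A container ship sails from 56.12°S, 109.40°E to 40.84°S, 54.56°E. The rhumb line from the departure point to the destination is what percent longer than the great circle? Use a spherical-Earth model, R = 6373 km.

Great circle: σ = 0.6668 rad → d_gc = Rσ = 4249.8 km
Rhumb: Δφ = +0.2667, Δλ = -0.9571, Δψ = +0.4066, q = Δφ/Δψ = 0.6558 → d_rh = R√(Δφ²+q²Δλ²) = 4346.6 km
Excess = (4346.6 − 4249.8) / 4249.8 = 96.8 / 4249.8 = 2.28% ≈ 2.3%

2.3%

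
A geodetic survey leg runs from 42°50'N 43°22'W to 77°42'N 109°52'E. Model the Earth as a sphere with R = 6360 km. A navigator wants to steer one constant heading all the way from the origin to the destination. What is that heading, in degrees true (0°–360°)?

62.4°

Meridional parts: M(φ₁)=+0.8289, M(φ₂)=+2.2279 → ΔM = +1.3991;  Δλ = +2.6744 rad
tan C = Δλ / ΔM = +1.9116 → C = 62.38°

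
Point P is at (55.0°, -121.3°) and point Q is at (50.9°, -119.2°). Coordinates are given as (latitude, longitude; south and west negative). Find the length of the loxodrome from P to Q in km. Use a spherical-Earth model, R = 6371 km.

477 km

Rhumb course C = atan2(Δλ, Δψ) with Δψ = ln[tan(π/4+φ₂/2)/tan(π/4+φ₁/2)] = -0.1189, Δλ = +0.0367 → C = 162.87°
d = R·|Δφ| / |cos C| = 6371·0.07156 / 0.95561 = 477 km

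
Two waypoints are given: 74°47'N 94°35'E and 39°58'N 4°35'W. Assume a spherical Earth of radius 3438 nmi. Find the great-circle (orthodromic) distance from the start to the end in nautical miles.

3240 nmi

cos σ = sin φ₁ sin φ₂ + cos φ₁ cos φ₂ cos Δλ
      = sin(74.78°)sin(39.97°) + cos(74.78°)cos(39.97°)cos(-99.17°) = 0.5878
σ = 54.001° → d = Rσ = 3438·0.94249 = 3240 nmi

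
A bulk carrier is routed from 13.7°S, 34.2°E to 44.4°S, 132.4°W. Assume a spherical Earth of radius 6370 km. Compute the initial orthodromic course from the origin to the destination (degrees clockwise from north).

N = sin Δλ·cos φ₂ = -0.1656;  D = cos φ₁ sin φ₂ − sin φ₁ cos φ₂ cos Δλ = -0.8444
initial course = atan2(N, D) = 191.09°

191.1°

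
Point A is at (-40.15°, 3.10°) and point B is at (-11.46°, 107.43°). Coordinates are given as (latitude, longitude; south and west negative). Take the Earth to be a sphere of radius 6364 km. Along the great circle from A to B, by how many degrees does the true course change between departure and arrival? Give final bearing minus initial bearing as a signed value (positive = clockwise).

-60.1°

At departure: θ₁ = atan2(sin Δλ cos φ₂, cos φ₁ sin φ₂ − sin φ₁ cos φ₂ cos Δλ) = 107.99°
At arrival: θ₂ = atan2(sin Δλ cos φ₁, −cos φ₂ sin φ₁ + sin φ₂ cos φ₁ cos Δλ) = 47.88°
Δθ = θ₂ − θ₁ = -60.1°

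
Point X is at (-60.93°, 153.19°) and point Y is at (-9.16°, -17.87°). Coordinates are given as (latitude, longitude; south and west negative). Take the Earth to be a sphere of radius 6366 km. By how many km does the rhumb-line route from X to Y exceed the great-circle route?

3370 km

Great circle: cos σ = sin φ₁ sin φ₂ + cos φ₁ cos φ₂ cos Δλ,  σ = 1.9121 rad → d_gc = 12172.4 km
Rhumb line: Δψ = +1.1893, q = Δφ/Δψ = 0.7597, d_rh = R√(Δφ²+q²Δλ²) = 15542.8 km
Excess = 15542.8 − 12172.4 = 3370.4 ≈ 3370 km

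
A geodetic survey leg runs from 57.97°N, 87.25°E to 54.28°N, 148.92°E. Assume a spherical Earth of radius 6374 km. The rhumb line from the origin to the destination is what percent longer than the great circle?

Great circle: σ = 0.5823 rad → d_gc = Rσ = 3711.3 km
Rhumb: Δφ = -0.0644, Δλ = +1.0763, Δψ = -0.1157, q = Δφ/Δψ = 0.5569 → d_rh = R√(Δφ²+q²Δλ²) = 3842.4 km
Excess = (3842.4 − 3711.3) / 3711.3 = 131.1 / 3711.3 = 3.53% ≈ 3.5%

3.5%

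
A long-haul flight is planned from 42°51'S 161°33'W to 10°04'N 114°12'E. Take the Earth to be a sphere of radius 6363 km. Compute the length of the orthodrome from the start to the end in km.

10291 km

cos σ = sin φ₁ sin φ₂ + cos φ₁ cos φ₂ cos Δλ
      = sin(-42.85°)sin(10.07°) + cos(-42.85°)cos(10.07°)cos(-84.25°) = -0.0466
σ = 92.668° → d = Rσ = 6363·1.61737 = 10291 km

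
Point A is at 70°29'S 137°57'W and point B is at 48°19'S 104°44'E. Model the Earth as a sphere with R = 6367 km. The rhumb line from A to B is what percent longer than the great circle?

15.6%

Great circle: σ = 0.9248 rad → d_gc = Rσ = 5888.4 km
Rhumb: Δφ = +0.3869, Δλ = -2.0476, Δψ = +0.7946, q = Δφ/Δψ = 0.4869 → d_rh = R√(Δφ²+q²Δλ²) = 6808.5 km
Excess = (6808.5 − 5888.4) / 5888.4 = 920.1 / 5888.4 = 15.63% ≈ 15.6%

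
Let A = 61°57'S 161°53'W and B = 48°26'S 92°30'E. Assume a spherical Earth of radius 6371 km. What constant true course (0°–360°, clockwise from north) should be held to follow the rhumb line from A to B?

282.8°

Meridional parts: M(φ₁)=-1.3871, M(φ₂)=-0.9688 → ΔM = +0.4183;  Δλ = -1.8434 rad
tan C = Δλ / ΔM = -4.4067 → C = 282.79°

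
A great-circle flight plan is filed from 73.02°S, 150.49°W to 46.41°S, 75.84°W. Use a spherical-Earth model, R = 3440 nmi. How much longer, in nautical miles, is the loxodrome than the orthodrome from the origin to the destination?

142 nmi

Great circle: cos σ = sin φ₁ sin φ₂ + cos φ₁ cos φ₂ cos Δλ,  σ = 0.7287 rad → d_gc = 2506.8 nmi
Rhumb line: Δψ = +0.9854, q = Δφ/Δψ = 0.4713, d_rh = R√(Δφ²+q²Δλ²) = 2648.6 nmi
Excess = 2648.6 − 2506.8 = 141.8 ≈ 142 nmi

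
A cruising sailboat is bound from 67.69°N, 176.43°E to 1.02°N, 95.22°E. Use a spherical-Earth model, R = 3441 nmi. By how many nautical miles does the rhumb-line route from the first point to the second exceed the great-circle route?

192 nmi

Great circle: cos σ = sin φ₁ sin φ₂ + cos φ₁ cos φ₂ cos Δλ,  σ = 1.4963 rad → d_gc = 5148.6 nmi
Rhumb line: Δψ = -1.6058, q = Δφ/Δψ = 0.7246, d_rh = R√(Δφ²+q²Δλ²) = 5340.6 nmi
Excess = 5340.6 − 5148.6 = 192.0 ≈ 192 nmi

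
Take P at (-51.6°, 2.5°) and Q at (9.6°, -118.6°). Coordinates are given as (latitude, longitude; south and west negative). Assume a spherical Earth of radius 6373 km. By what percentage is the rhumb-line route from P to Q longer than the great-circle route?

4.8%

Great circle: σ = 2.0343 rad → d_gc = Rσ = 12964.3 km
Rhumb: Δφ = +1.0681, Δλ = -2.1136, Δψ = +1.2232, q = Δφ/Δψ = 0.8732 → d_rh = R√(Δφ²+q²Δλ²) = 13590.1 km
Excess = (13590.1 − 12964.3) / 12964.3 = 625.8 / 12964.3 = 4.83% ≈ 4.8%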